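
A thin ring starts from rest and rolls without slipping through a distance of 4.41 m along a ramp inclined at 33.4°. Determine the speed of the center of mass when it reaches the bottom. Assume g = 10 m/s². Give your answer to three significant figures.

v ≈ 4.93 m/s

The moment of inertia is MR², giving k ≡ I/(MR²) = 1.
Since it rolls without slipping, ω = v/R and KE = ½Mv² + ½Iω² = ½(1+k)Mv² = Mv².
The vertical drop is h = L sinθ = 4.41 × sin33.4° = 2.428 m.
Energy conservation: Mgh = Mv², so v = √(2gh/(1+k)) = √(2 × 10 × 2.428 / 2) ≈ 4.93 m/s.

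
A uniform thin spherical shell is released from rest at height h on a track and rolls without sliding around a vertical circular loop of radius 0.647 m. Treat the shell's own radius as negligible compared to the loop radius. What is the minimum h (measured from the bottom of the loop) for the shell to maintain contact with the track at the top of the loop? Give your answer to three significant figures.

h_min ≈ 1.83 m

For this body I = (2/3)MR², i.e. k = I/(MR²) = 2/3.
At the top of the loop, the minimum-contact condition is Mg = Mv_top²/r, so v_top² = gr.
With ω = v/R, the kinetic energy at speed v is ½(1+k)Mv² = (5/6)Mv².
Energy conservation from release (height h) to the top (height 2r): Mgh = Mg(2r) + (5/6)M·gr.
Thus h_min = 2r + (1+k)r/2 = r(2 + 1.667/2) = 0.647 × 2.833 ≈ 1.83 m.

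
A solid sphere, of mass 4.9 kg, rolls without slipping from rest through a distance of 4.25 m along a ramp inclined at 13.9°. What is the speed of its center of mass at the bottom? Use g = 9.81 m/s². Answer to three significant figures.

v ≈ 3.78 m/s

With I = (2/5)MR², the ratio k = I/(MR²) is 0.4.
Pure rolling means v = ωR; then KE = ½Mv² + ½I(v/R)² = ½(1+k)Mv² = (7/10)Mv².
The vertical drop is h = L sinθ = 4.25 × sin13.9° = 1.021 m.
Energy conservation: Mgh = (7/10)Mv², so v = √(2gh/(1+k)) = √(2 × 9.81 × 1.021 / 1.4) ≈ 3.78 m/s.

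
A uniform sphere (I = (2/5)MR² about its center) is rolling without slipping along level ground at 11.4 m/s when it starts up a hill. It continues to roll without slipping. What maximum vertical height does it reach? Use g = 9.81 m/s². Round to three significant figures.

For this body I = (2/5)MR², i.e. k = I/(MR²) = 0.4.
Pure rolling means v = ωR; then KE = ½Mv² + ½I(v/R)² = ½(1+k)Mv² = (7/10)Mv².
All of this converts to potential energy at the highest point: (7/10)Mv₀² = Mgh.
Thus h = (1+k)v₀²/(2g) = 1.4 × 11.4² / (2 × 9.81) ≈ 9.27 m.

h ≈ 9.27 m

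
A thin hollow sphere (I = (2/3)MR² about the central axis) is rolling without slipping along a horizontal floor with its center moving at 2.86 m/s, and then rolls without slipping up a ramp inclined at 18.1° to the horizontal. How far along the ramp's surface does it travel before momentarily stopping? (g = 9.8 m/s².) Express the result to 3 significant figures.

d ≈ 2.24 m

For this body I = (2/3)MR², i.e. k = I/(MR²) = 2/3.
The rolling condition ω = v/R makes the rotational term ½I(v/R)² = ½kMv², so KE_total = ½(1+k)Mv² = (5/6)Mv².
Setting this equal to Mgh gives the vertical rise h = (1+k)v₀²/(2g) = 1.667×2.86²/(2×9.8) = 0.6955 m.
Along the incline, d = h/sinθ = 0.6955/sin18.1° ≈ 2.24 m.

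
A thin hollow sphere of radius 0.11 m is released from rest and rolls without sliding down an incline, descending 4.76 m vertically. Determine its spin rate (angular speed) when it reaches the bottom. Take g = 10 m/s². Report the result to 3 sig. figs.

For this body I = (2/3)MR², i.e. k = I/(MR²) = 2/3.
Rolling without slipping gives ω = v/R, so the total kinetic energy is ½Mv² + ½Iω² = ½(1+k)Mv² = (5/6)Mv².
Energy conservation Mgh = ½(1+k)Mv² gives v = √(2gh/(1+k)) = √(2 × 10 × 4.76 / 1.667) = 7.558 m/s.
Then ω = v/R = 7.558 / 0.11 ≈ 68.7 rad/s.

ω ≈ 68.7 rad/s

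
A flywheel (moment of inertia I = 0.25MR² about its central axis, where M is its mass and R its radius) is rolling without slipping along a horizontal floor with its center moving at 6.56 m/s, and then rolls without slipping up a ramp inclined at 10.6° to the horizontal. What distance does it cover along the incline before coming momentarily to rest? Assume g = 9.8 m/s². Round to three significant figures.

The moment of inertia is 0.25MR², giving k ≡ I/(MR²) = 0.25.
Since it rolls without slipping, ω = v/R and KE = ½Mv² + ½Iω² = ½(1+k)Mv² = (5/8)Mv².
Setting this equal to Mgh gives the vertical rise h = (1+k)v₀²/(2g) = 1.25×6.56²/(2×9.8) = 2.744 m.
Along the incline, d = h/sinθ = 2.744/sin10.6° ≈ 14.9 m.

d ≈ 14.9 m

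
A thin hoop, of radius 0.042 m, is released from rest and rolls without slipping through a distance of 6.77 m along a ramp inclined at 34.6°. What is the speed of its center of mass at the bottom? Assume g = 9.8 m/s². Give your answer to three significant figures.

Here I = MR², so the shape factor k = I/(MR²) = 1.
Since it rolls without slipping, ω = v/R and KE = ½Mv² + ½Iω² = ½(1+k)Mv² = Mv².
The vertical drop is h = L sinθ = 6.77 × sin34.6° = 3.844 m.
Energy conservation: Mgh = Mv², so v = √(2gh/(1+k)) = √(2 × 9.8 × 3.844 / 2) ≈ 6.14 m/s.

v ≈ 6.14 m/s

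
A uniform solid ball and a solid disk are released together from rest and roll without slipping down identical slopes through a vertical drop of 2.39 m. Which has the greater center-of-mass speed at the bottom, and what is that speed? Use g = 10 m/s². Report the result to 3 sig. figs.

the uniform solid ball, at v ≈ 5.84 m/s

For rolling without slipping, Mgh = ½(1+k)Mv² where k = I/(MR²), so v = √(2gh/(1+k)).
Uniform solid ball: k = 0.4, giving v = √(2×10×2.39/1.4) = 5.843 m/s.
Solid disk: k = 0.5, giving v = √(2×10×2.39/1.5) = 5.645 m/s.
The smaller k wins: the uniform solid ball, at ≈ 5.84 m/s.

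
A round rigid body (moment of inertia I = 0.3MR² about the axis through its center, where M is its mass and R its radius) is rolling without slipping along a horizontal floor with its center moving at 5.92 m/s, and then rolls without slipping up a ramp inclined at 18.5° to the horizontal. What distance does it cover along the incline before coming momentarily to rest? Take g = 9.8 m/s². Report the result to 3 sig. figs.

d ≈ 7.33 m

Here I = 0.3MR², so the shape factor k = I/(MR²) = 0.3.
Since it rolls without slipping, ω = v/R and KE = ½Mv² + ½Iω² = ½(1+k)Mv² = (13/20)Mv².
Setting this equal to Mgh gives the vertical rise h = (1+k)v₀²/(2g) = 1.3×5.92²/(2×9.8) = 2.325 m.
Along the incline, d = h/sinθ = 2.325/sin18.5° ≈ 7.33 m.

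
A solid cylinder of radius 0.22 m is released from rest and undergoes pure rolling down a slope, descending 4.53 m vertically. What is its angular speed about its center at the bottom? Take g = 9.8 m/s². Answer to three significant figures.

For this body I = (1/2)MR², i.e. k = I/(MR²) = 0.5.
Pure rolling means v = ωR; then KE = ½Mv² + ½I(v/R)² = ½(1+k)Mv² = (3/4)Mv².
Energy conservation Mgh = ½(1+k)Mv² gives v = √(2gh/(1+k)) = √(2 × 9.8 × 4.53 / 1.5) = 7.694 m/s.
Then ω = v/R = 7.694 / 0.22 ≈ 35.0 rad/s.

ω ≈ 35.0 rad/s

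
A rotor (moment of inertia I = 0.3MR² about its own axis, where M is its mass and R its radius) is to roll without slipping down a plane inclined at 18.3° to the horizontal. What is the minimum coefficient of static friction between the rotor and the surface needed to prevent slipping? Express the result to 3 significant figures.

μ_min ≈ 0.0763

Here I = 0.3MR², so the shape factor k = I/(MR²) = 0.3.
Translational: Mg sinθ − f = Ma. Rotational about the CM: fR = Iα = kMRa, so f = kMa.
These give a = g sinθ/(1+k) and the required friction f = kMg sinθ/(1+k).
The normal force is N = Mg cosθ, so μ_min = f/N = k tanθ/(1+k).
μ_min = 0.3 × tan18.3° / 1.3 ≈ 0.0763.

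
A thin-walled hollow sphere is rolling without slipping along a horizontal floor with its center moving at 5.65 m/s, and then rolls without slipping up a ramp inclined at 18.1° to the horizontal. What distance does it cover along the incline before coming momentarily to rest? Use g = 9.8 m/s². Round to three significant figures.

d ≈ 8.74 m

The moment of inertia is (2/3)MR², giving k ≡ I/(MR²) = 2/3.
Rolling without slipping gives ω = v/R, so the total kinetic energy is ½Mv² + ½Iω² = ½(1+k)Mv² = (5/6)Mv².
Setting this equal to Mgh gives the vertical rise h = (1+k)v₀²/(2g) = 1.667×5.65²/(2×9.8) = 2.714 m.
The distance along the slope is d = h/sinθ = 2.714/sin18.1° ≈ 8.74 m.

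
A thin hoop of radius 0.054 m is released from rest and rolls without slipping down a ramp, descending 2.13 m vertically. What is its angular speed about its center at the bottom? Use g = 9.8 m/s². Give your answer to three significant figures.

Here I = MR², so the shape factor k = I/(MR²) = 1.
Since it rolls without slipping, ω = v/R and KE = ½Mv² + ½Iω² = ½(1+k)Mv² = Mv².
Energy conservation Mgh = ½(1+k)Mv² gives v = √(2gh/(1+k)) = √(2 × 9.8 × 2.13 / 2) = 4.569 m/s.
The angular speed follows from ω = v/R = 4.569/0.054 ≈ 84.6 rad/s.

ω ≈ 84.6 rad/s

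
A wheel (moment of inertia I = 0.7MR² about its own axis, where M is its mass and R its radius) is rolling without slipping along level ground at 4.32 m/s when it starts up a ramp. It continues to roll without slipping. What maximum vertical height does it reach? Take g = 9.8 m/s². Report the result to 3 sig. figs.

h ≈ 1.62 m

Here I = 0.7MR², so the shape factor k = I/(MR²) = 0.7.
Pure rolling means v = ωR; then KE = ½Mv² + ½I(v/R)² = ½(1+k)Mv² = (17/20)Mv².
All of this converts to potential energy at the highest point: (17/20)Mv₀² = Mgh.
Thus h = (1+k)v₀²/(2g) = 1.7 × 4.32² / (2 × 9.8) ≈ 1.62 m.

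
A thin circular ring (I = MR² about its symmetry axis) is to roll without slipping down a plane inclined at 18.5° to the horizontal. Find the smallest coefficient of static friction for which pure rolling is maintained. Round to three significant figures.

For this body I = MR², i.e. k = I/(MR²) = 1.
Along the incline Mg sinθ − f = Ma, and torque about the center fR = Iα = kMR²(a/R) gives f = kMa.
These give a = g sinθ/(1+k) and the required friction f = kMg sinθ/(1+k).
The normal force is N = Mg cosθ, so μ_min = f/N = k tanθ/(1+k).
μ_min = 1 × tan18.5° / 2 ≈ 0.167.

μ_min ≈ 0.167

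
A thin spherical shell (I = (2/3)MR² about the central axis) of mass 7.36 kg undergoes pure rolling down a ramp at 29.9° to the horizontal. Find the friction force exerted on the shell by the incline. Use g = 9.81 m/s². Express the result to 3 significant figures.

f ≈ 14.4 N

For this body I = (2/3)MR², i.e. k = I/(MR²) = 2/3.
Translational: Mg sinθ − f = Ma. Rotational about the CM: fR = Iα = kMRa, so f = kMa.
Combining, a = g sinθ/(1+k) and f = kMa = kMg sinθ/(1+k).
f = (2/3) × 7.36 × 9.81 × sin29.9° / 1.667 ≈ 14.4 N.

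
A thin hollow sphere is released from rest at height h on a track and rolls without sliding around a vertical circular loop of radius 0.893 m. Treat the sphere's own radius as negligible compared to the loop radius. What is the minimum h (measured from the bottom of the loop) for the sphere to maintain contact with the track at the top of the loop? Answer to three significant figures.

h_min ≈ 2.53 m

Here I = (2/3)MR², so the shape factor k = I/(MR²) = 2/3.
At the top, contact is just lost when gravity alone supplies the centripetal force: Mg = Mv_top²/r, i.e. v_top² = gr.
With ω = v/R, the kinetic energy at speed v is ½(1+k)Mv² = (5/6)Mv².
Energy conservation from release (height h) to the top (height 2r): Mgh = Mg(2r) + (5/6)M·gr.
Thus h_min = 2r + (1+k)r/2 = r(2 + 1.667/2) = 0.893 × 2.833 ≈ 2.53 m.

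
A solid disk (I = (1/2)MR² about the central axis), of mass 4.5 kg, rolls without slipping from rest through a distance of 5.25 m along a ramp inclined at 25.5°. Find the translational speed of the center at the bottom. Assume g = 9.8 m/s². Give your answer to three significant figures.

For this body I = (1/2)MR², i.e. k = I/(MR²) = 0.5.
Since it rolls without slipping, ω = v/R and KE = ½Mv² + ½Iω² = ½(1+k)Mv² = (3/4)Mv².
The vertical drop is h = L sinθ = 5.25 × sin25.5° = 2.26 m.
Energy conservation: Mgh = (3/4)Mv², so v = √(2gh/(1+k)) = √(2 × 9.8 × 2.26 / 1.5) ≈ 5.43 m/s.

v ≈ 5.43 m/s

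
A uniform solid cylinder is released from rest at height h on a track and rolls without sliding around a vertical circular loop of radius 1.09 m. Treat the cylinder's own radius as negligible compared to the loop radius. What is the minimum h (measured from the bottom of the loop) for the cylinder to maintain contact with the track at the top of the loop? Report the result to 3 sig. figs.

h_min ≈ 3.00 m

Here I = (1/2)MR², so the shape factor k = I/(MR²) = 0.5.
At the top, contact is just lost when gravity alone supplies the centripetal force: Mg = Mv_top²/r, i.e. v_top² = gr.
With ω = v/R, the kinetic energy at speed v is ½(1+k)Mv² = (3/4)Mv².
Energy conservation from release (height h) to the top (height 2r): Mgh = Mg(2r) + (3/4)M·gr.
Thus h_min = 2r + (1+k)r/2 = r(2 + 1.5/2) = 1.09 × 2.75 ≈ 3.00 m.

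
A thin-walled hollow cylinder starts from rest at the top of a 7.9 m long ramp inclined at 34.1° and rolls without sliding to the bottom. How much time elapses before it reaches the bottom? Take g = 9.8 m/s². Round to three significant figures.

t ≈ 2.40 s

For this body I = MR², i.e. k = I/(MR²) = 1.
Along the incline Mg sinθ − f = Ma, and torque about the center fR = Iα = kMR²(a/R) gives f = kMa.
Hence a = g sinθ/(1+k) = 9.8×sin34.1°/2 = 2.747 m/s².
Starting from rest, L = ½at², so t = √(2L/a) = √(2×7.9/2.747) ≈ 2.40 s.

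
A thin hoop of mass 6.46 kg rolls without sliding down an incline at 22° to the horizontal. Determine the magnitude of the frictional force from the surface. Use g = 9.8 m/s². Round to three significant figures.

With I = MR², the ratio k = I/(MR²) is 1.
Translational: Mg sinθ − f = Ma. Rotational about the CM: fR = Iα = kMRa, so f = kMa.
Combining, a = g sinθ/(1+k) and f = kMa = kMg sinθ/(1+k).
f = 1 × 6.46 × 9.8 × sin22° / 2 ≈ 11.9 N.

f ≈ 11.9 N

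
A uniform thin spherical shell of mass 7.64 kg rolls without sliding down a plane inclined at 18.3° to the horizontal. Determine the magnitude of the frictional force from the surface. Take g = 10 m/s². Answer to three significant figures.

f ≈ 9.60 N

Here I = (2/3)MR², so the shape factor k = I/(MR²) = 2/3.
Newton's second law down the slope: Mg sinθ − f = Ma. The torque equation fR = Iα (with α = a/R) gives f = kMa.
Combining, a = g sinθ/(1+k) and f = kMa = kMg sinθ/(1+k).
f = (2/3) × 7.64 × 10 × sin18.3° / 1.667 ≈ 9.60 N.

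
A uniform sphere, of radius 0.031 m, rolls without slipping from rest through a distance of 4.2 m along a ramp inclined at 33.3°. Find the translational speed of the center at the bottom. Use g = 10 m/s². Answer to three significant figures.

v ≈ 5.74 m/s

The moment of inertia is (2/5)MR², giving k ≡ I/(MR²) = 0.4.
Since it rolls without slipping, ω = v/R and KE = ½Mv² + ½Iω² = ½(1+k)Mv² = (7/10)Mv².
The vertical drop is h = L sinθ = 4.2 × sin33.3° = 2.306 m.
Setting Mgh = (7/10)Mv² gives v = √(2gh/(1+k)) = √(2·10·2.306/1.4) ≈ 5.74 m/s.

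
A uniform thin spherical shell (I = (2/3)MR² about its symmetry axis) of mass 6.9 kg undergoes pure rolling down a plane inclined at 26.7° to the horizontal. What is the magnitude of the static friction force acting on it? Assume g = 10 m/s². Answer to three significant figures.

f ≈ 12.4 N

With I = (2/3)MR², the ratio k = I/(MR²) is 2/3.
Newton's second law down the slope: Mg sinθ − f = Ma. The torque equation fR = Iα (with α = a/R) gives f = kMa.
Combining, a = g sinθ/(1+k) and f = kMa = kMg sinθ/(1+k).
f = (2/3) × 6.9 × 10 × sin26.7° / 1.667 ≈ 12.4 N.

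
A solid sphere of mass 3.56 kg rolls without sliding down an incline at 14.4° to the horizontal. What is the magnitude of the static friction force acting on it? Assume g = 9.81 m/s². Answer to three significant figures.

With I = (2/5)MR², the ratio k = I/(MR²) is 0.4.
Along the incline Mg sinθ − f = Ma, and torque about the center fR = Iα = kMR²(a/R) gives f = kMa.
Combining, a = g sinθ/(1+k) and f = kMa = kMg sinθ/(1+k).
f = 0.4 × 3.56 × 9.81 × sin14.4° / 1.4 ≈ 2.48 N.

f ≈ 2.48 N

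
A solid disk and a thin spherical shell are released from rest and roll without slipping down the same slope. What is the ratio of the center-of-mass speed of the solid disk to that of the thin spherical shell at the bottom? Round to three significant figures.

Each satisfies Mgh = ½(1+k)Mv² with k = I/(MR²), so v ∝ 1/√(1+k).
For the solid disk k = 0.5; for the thin spherical shell k = 2/3.
v₁/v₂ = √((1+k₂)/(1+k₁)) = √(1.667/1.5) ≈ 1.05.

v_ratio ≈ 1.05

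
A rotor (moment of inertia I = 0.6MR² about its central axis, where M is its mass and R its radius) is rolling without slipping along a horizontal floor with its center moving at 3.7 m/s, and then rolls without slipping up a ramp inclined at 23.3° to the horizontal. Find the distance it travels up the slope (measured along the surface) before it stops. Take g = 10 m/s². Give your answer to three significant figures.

With I = 0.6MR², the ratio k = I/(MR²) is 0.6.
Since it rolls without slipping, ω = v/R and KE = ½Mv² + ½Iω² = ½(1+k)Mv² = (4/5)Mv².
Setting this equal to Mgh gives the vertical rise h = (1+k)v₀²/(2g) = 1.6×3.7²/(2×10) = 1.095 m.
Along the incline, d = h/sinθ = 1.095/sin23.3° ≈ 2.77 m.

d ≈ 2.77 m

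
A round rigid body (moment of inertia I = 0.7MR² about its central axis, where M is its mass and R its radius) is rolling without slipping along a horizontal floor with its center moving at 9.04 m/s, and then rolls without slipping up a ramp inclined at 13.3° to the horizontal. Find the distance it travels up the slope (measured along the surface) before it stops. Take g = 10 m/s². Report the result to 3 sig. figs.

The moment of inertia is 0.7MR², giving k ≡ I/(MR²) = 0.7.
Since it rolls without slipping, ω = v/R and KE = ½Mv² + ½Iω² = ½(1+k)Mv² = (17/20)Mv².
Setting this equal to Mgh gives the vertical rise h = (1+k)v₀²/(2g) = 1.7×9.04²/(2×10) = 6.946 m.
The distance along the slope is d = h/sinθ = 6.946/sin13.3° ≈ 30.2 m.

d ≈ 30.2 m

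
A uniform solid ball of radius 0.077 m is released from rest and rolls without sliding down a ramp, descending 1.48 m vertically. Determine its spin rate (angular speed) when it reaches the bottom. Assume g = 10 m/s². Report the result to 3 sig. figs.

With I = (2/5)MR², the ratio k = I/(MR²) is 0.4.
Pure rolling means v = ωR; then KE = ½Mv² + ½I(v/R)² = ½(1+k)Mv² = (7/10)Mv².
Energy conservation Mgh = ½(1+k)Mv² gives v = √(2gh/(1+k)) = √(2 × 10 × 1.48 / 1.4) = 4.598 m/s.
The angular speed follows from ω = v/R = 4.598/0.077 ≈ 59.7 rad/s.

ω ≈ 59.7 rad/s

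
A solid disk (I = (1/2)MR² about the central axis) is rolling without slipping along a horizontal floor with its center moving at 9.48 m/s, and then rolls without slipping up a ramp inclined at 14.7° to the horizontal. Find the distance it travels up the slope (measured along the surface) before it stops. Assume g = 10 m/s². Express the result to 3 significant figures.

The moment of inertia is (1/2)MR², giving k ≡ I/(MR²) = 0.5.
Pure rolling means v = ωR; then KE = ½Mv² + ½I(v/R)² = ½(1+k)Mv² = (3/4)Mv².
Setting this equal to Mgh gives the vertical rise h = (1+k)v₀²/(2g) = 1.5×9.48²/(2×10) = 6.74 m.
Along the incline, d = h/sinθ = 6.74/sin14.7° ≈ 26.6 m.

d ≈ 26.6 m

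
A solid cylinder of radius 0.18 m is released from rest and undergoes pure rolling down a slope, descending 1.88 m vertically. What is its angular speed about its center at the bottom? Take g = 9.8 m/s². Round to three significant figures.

The moment of inertia is (1/2)MR², giving k ≡ I/(MR²) = 0.5.
Since it rolls without slipping, ω = v/R and KE = ½Mv² + ½Iω² = ½(1+k)Mv² = (3/4)Mv².
Energy conservation Mgh = ½(1+k)Mv² gives v = √(2gh/(1+k)) = √(2 × 9.8 × 1.88 / 1.5) = 4.956 m/s.
The angular speed follows from ω = v/R = 4.956/0.18 ≈ 27.5 rad/s.

ω ≈ 27.5 rad/s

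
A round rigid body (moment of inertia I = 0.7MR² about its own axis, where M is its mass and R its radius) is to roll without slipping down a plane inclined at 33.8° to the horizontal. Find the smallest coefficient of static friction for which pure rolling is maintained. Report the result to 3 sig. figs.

For this body I = 0.7MR², i.e. k = I/(MR²) = 0.7.
Along the incline Mg sinθ − f = Ma, and torque about the center fR = Iα = kMR²(a/R) gives f = kMa.
These give a = g sinθ/(1+k) and the required friction f = kMg sinθ/(1+k).
The normal force is N = Mg cosθ, so μ_min = f/N = k tanθ/(1+k).
μ_min = 0.7 × tan33.8° / 1.7 ≈ 0.276.

μ_min ≈ 0.276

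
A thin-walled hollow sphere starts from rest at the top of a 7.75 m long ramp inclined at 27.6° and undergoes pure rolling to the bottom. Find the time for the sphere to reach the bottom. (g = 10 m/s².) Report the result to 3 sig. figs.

t ≈ 2.36 s

Here I = (2/3)MR², so the shape factor k = I/(MR²) = 2/3.
Translational: Mg sinθ − f = Ma. Rotational about the CM: fR = Iα = kMRa, so f = kMa.
Hence a = g sinθ/(1+k) = 10×sin27.6°/1.667 = 2.78 m/s².
With constant a from rest, t = √(2L/a) = √(2·7.75/2.78) ≈ 2.36 s.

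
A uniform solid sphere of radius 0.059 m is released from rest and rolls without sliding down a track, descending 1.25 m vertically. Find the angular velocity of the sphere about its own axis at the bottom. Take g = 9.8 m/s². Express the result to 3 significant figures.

Here I = (2/5)MR², so the shape factor k = I/(MR²) = 0.4.
Pure rolling means v = ωR; then KE = ½Mv² + ½I(v/R)² = ½(1+k)Mv² = (7/10)Mv².
Energy conservation Mgh = ½(1+k)Mv² gives v = √(2gh/(1+k)) = √(2 × 9.8 × 1.25 / 1.4) = 4.183 m/s.
Then ω = v/R = 4.183 / 0.059 ≈ 70.9 rad/s.

ω ≈ 70.9 rad/s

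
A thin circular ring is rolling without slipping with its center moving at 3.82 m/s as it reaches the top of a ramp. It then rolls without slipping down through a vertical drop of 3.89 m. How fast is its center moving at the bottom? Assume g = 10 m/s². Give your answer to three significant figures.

For this body I = MR², i.e. k = I/(MR²) = 1.
The rolling condition ω = v/R makes the rotational term ½I(v/R)² = ½kMv², so KE_total = ½(1+k)Mv² = Mv².
Energy conservation: Mv₀² + Mgh = Mv², so v² = v₀² + 2gh/(1+k).
v = √(3.82² + 2×10×3.89/2) = √53.49 ≈ 7.31 m/s.

v ≈ 7.31 m/s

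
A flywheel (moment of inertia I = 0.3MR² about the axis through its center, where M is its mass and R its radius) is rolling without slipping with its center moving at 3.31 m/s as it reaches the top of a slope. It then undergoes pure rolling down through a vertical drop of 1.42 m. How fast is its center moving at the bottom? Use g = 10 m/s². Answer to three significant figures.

With I = 0.3MR², the ratio k = I/(MR²) is 0.3.
Pure rolling means v = ωR; then KE = ½Mv² + ½I(v/R)² = ½(1+k)Mv² = (13/20)Mv².
Conserving energy between top and bottom: (13/20)Mv² = (13/20)Mv₀² + Mgh, hence v² = v₀² + 2gh/(1+k).
v = √(3.31² + 2×10×1.42/1.3) = √32.8 ≈ 5.73 m/s.

v ≈ 5.73 m/s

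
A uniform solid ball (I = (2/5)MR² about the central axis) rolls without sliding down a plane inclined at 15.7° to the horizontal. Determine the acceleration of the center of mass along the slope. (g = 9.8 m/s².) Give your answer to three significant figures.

a ≈ 1.89 m/s²

Here I = (2/5)MR², so the shape factor k = I/(MR²) = 0.4.
Newton's second law down the slope: Mg sinθ − f = Ma. The torque equation fR = Iα (with α = a/R) gives f = kMa.
Eliminating f: Mg sinθ = (1+k)Ma, so a = g sinθ/(1+k) = 9.8 × sin15.7° / 1.4 ≈ 1.89 m/s².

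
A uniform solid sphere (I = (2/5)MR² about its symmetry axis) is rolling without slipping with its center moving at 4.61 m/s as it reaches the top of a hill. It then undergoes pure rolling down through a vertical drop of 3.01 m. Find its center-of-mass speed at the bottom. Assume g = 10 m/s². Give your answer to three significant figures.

v ≈ 8.02 m/s

With I = (2/5)MR², the ratio k = I/(MR²) is 0.4.
Rolling without slipping gives ω = v/R, so the total kinetic energy is ½Mv² + ½Iω² = ½(1+k)Mv² = (7/10)Mv².
Energy conservation: (7/10)Mv₀² + Mgh = (7/10)Mv², so v² = v₀² + 2gh/(1+k).
v = √(4.61² + 2×10×3.01/1.4) = √64.25 ≈ 8.02 m/s.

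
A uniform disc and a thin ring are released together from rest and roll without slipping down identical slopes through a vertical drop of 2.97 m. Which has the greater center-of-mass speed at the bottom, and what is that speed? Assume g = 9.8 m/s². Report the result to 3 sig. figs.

the uniform disc, at v ≈ 6.23 m/s

For rolling without slipping, Mgh = ½(1+k)Mv² where k = I/(MR²), so v = √(2gh/(1+k)).
Uniform disc: k = 0.5, giving v = √(2×9.8×2.97/1.5) = 6.23 m/s.
Thin ring: k = 1, giving v = √(2×9.8×2.97/2) = 5.395 m/s.
The smaller k wins: the uniform disc, at ≈ 6.23 m/s.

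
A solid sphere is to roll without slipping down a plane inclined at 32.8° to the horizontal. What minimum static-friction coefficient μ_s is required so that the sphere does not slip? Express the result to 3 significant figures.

With I = (2/5)MR², the ratio k = I/(MR²) is 0.4.
Along the incline Mg sinθ − f = Ma, and torque about the center fR = Iα = kMR²(a/R) gives f = kMa.
These give a = g sinθ/(1+k) and the required friction f = kMg sinθ/(1+k).
With N = Mg cosθ, the no-slip condition f ≤ μN gives μ_min = f/N = k tanθ/(1+k).
μ_min = 0.4 × tan32.8° / 1.4 ≈ 0.184.

μ_min ≈ 0.184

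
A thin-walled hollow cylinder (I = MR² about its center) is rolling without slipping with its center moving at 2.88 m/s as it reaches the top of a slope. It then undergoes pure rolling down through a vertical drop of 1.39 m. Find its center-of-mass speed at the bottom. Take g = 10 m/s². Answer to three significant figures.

v ≈ 4.71 m/s

Here I = MR², so the shape factor k = I/(MR²) = 1.
Rolling without slipping gives ω = v/R, so the total kinetic energy is ½Mv² + ½Iω² = ½(1+k)Mv² = Mv².
Energy conservation: Mv₀² + Mgh = Mv², so v² = v₀² + 2gh/(1+k).
v = √(2.88² + 2×10×1.39/2) = √22.19 ≈ 4.71 m/s.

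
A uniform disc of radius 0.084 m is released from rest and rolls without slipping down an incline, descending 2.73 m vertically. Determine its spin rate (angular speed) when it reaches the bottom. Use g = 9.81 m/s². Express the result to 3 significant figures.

ω ≈ 71.1 rad/s

For this body I = (1/2)MR², i.e. k = I/(MR²) = 0.5.
Pure rolling means v = ωR; then KE = ½Mv² + ½I(v/R)² = ½(1+k)Mv² = (3/4)Mv².
Energy conservation Mgh = ½(1+k)Mv² gives v = √(2gh/(1+k)) = √(2 × 9.81 × 2.73 / 1.5) = 5.976 m/s.
Then ω = v/R = 5.976 / 0.084 ≈ 71.1 rad/s.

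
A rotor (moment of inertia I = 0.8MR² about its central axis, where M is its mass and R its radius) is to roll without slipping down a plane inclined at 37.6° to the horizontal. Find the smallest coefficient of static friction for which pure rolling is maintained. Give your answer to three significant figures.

With I = 0.8MR², the ratio k = I/(MR²) is 0.8.
Newton's second law down the slope: Mg sinθ − f = Ma. The torque equation fR = Iα (with α = a/R) gives f = kMa.
These give a = g sinθ/(1+k) and the required friction f = kMg sinθ/(1+k).
With N = Mg cosθ, the no-slip condition f ≤ μN gives μ_min = f/N = k tanθ/(1+k).
μ_min = 0.8 × tan37.6° / 1.8 ≈ 0.342.

μ_min ≈ 0.342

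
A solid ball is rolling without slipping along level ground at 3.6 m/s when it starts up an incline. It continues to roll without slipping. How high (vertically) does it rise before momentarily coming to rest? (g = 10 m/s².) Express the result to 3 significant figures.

For this body I = (2/5)MR², i.e. k = I/(MR²) = 0.4.
Pure rolling means v = ωR; then KE = ½Mv² + ½I(v/R)² = ½(1+k)Mv² = (7/10)Mv².
All of this converts to potential energy at the highest point: (7/10)Mv₀² = Mgh.
Thus h = (1+k)v₀²/(2g) = 1.4 × 3.6² / (2 × 10) ≈ 0.907 m.

h ≈ 0.907 m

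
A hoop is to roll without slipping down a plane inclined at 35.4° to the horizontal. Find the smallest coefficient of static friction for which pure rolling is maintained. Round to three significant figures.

μ_min ≈ 0.355

With I = MR², the ratio k = I/(MR²) is 1.
Along the incline Mg sinθ − f = Ma, and torque about the center fR = Iα = kMR²(a/R) gives f = kMa.
These give a = g sinθ/(1+k) and the required friction f = kMg sinθ/(1+k).
The normal force is N = Mg cosθ, so μ_min = f/N = k tanθ/(1+k).
μ_min = 1 × tan35.4° / 2 ≈ 0.355.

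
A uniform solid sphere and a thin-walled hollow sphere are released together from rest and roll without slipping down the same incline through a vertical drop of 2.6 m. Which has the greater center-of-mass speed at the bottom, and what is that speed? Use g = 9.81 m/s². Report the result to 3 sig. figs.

the uniform solid sphere, at v ≈ 6.04 m/s

For rolling without slipping, Mgh = ½(1+k)Mv² where k = I/(MR²), so v = √(2gh/(1+k)).
Uniform solid sphere: k = 0.4, giving v = √(2×9.81×2.6/1.4) = 6.036 m/s.
Thin-walled hollow sphere: k = 2/3, giving v = √(2×9.81×2.6/1.667) = 5.532 m/s.
The smaller k wins: the uniform solid sphere, at ≈ 6.04 m/s.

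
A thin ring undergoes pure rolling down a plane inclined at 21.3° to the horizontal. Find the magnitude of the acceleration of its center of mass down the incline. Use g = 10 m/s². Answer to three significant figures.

With I = MR², the ratio k = I/(MR²) is 1.
Translational: Mg sinθ − f = Ma. Rotational about the CM: fR = Iα = kMRa, so f = kMa.
Eliminating f: Mg sinθ = (1+k)Ma, so a = g sinθ/(1+k) = 10 × sin21.3° / 2 ≈ 1.82 m/s².

a ≈ 1.82 m/s²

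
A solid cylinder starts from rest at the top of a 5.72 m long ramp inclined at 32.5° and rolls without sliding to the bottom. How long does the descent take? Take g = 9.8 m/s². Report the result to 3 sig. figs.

t ≈ 1.81 s

The moment of inertia is (1/2)MR², giving k ≡ I/(MR²) = 0.5.
Translational: Mg sinθ − f = Ma. Rotational about the CM: fR = Iα = kMRa, so f = kMa.
Hence a = g sinθ/(1+k) = 9.8×sin32.5°/1.5 = 3.51 m/s².
Starting from rest, L = ½at², so t = √(2L/a) = √(2×5.72/3.51) ≈ 1.81 s.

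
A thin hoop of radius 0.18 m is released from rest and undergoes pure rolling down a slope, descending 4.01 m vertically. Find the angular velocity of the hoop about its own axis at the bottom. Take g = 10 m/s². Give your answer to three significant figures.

The moment of inertia is MR², giving k ≡ I/(MR²) = 1.
Rolling without slipping gives ω = v/R, so the total kinetic energy is ½Mv² + ½Iω² = ½(1+k)Mv² = Mv².
Energy conservation Mgh = ½(1+k)Mv² gives v = √(2gh/(1+k)) = √(2 × 10 × 4.01 / 2) = 6.332 m/s.
The angular speed follows from ω = v/R = 6.332/0.18 ≈ 35.2 rad/s.

ω ≈ 35.2 rad/s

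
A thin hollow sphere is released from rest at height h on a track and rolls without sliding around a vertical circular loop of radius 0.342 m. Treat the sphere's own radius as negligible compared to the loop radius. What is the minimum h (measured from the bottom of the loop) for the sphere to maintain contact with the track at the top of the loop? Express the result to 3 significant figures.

For this body I = (2/3)MR², i.e. k = I/(MR²) = 2/3.
At the top of the loop, the minimum-contact condition is Mg = Mv_top²/r, so v_top² = gr.
With ω = v/R, the kinetic energy at speed v is ½(1+k)Mv² = (5/6)Mv².
Energy conservation from release (height h) to the top (height 2r): Mgh = Mg(2r) + (5/6)M·gr.
Thus h_min = 2r + (1+k)r/2 = r(2 + 1.667/2) = 0.342 × 2.833 ≈ 0.969 m.

h_min ≈ 0.969 m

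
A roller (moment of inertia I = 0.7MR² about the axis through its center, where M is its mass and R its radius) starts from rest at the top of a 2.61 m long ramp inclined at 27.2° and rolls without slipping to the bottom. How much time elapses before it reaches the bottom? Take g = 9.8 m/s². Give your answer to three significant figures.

With I = 0.7MR², the ratio k = I/(MR²) is 0.7.
Newton's second law down the slope: Mg sinθ − f = Ma. The torque equation fR = Iα (with α = a/R) gives f = kMa.
Hence a = g sinθ/(1+k) = 9.8×sin27.2°/1.7 = 2.635 m/s².
Starting from rest, L = ½at², so t = √(2L/a) = √(2×2.61/2.635) ≈ 1.41 s.

t ≈ 1.41 s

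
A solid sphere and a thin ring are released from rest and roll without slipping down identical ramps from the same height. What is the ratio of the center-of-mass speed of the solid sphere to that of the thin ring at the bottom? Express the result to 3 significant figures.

v_ratio ≈ 1.20

Each satisfies Mgh = ½(1+k)Mv² with k = I/(MR²), so v ∝ 1/√(1+k).
For the solid sphere k = 0.4; for the thin ring k = 1.
v₁/v₂ = √((1+k₂)/(1+k₁)) = √(2/1.4) ≈ 1.20.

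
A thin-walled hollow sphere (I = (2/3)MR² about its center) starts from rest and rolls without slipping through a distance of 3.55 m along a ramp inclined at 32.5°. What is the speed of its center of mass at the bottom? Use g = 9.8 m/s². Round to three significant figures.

v ≈ 4.74 m/s

Here I = (2/3)MR², so the shape factor k = I/(MR²) = 2/3.
Rolling without slipping gives ω = v/R, so the total kinetic energy is ½Mv² + ½Iω² = ½(1+k)Mv² = (5/6)Mv².
The vertical drop is h = L sinθ = 3.55 × sin32.5° = 1.907 m.
Energy conservation: Mgh = (5/6)Mv², so v = √(2gh/(1+k)) = √(2 × 9.8 × 1.907 / 1.667) ≈ 4.74 m/s.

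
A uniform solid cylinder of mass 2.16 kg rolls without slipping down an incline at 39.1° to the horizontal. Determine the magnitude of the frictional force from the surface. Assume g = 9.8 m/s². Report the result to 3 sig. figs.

f ≈ 4.45 N

With I = (1/2)MR², the ratio k = I/(MR²) is 0.5.
Translational: Mg sinθ − f = Ma. Rotational about the CM: fR = Iα = kMRa, so f = kMa.
Combining, a = g sinθ/(1+k) and f = kMa = kMg sinθ/(1+k).
f = 0.5 × 2.16 × 9.8 × sin39.1° / 1.5 ≈ 4.45 N.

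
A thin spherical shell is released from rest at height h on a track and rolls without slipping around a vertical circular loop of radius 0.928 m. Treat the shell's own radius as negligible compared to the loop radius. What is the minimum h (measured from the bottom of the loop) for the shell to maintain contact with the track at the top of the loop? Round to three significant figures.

For this body I = (2/3)MR², i.e. k = I/(MR²) = 2/3.
At the top, contact is just lost when gravity alone supplies the centripetal force: Mg = Mv_top²/r, i.e. v_top² = gr.
With ω = v/R, the kinetic energy at speed v is ½(1+k)Mv² = (5/6)Mv².
Energy conservation from release (height h) to the top (height 2r): Mgh = Mg(2r) + (5/6)M·gr.
Thus h_min = 2r + (1+k)r/2 = r(2 + 1.667/2) = 0.928 × 2.833 ≈ 2.63 m.

h_min ≈ 2.63 m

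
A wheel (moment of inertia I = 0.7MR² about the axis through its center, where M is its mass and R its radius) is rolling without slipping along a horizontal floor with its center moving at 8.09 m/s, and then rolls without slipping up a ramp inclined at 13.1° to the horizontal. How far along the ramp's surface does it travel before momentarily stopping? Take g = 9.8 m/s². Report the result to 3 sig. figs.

With I = 0.7MR², the ratio k = I/(MR²) is 0.7.
The rolling condition ω = v/R makes the rotational term ½I(v/R)² = ½kMv², so KE_total = ½(1+k)Mv² = (17/20)Mv².
Setting this equal to Mgh gives the vertical rise h = (1+k)v₀²/(2g) = 1.7×8.09²/(2×9.8) = 5.677 m.
Along the incline, d = h/sinθ = 5.677/sin13.1° ≈ 25.0 m.

d ≈ 25.0 m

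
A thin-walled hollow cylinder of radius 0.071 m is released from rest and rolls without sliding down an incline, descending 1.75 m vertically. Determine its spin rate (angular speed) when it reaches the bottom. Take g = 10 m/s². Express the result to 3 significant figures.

ω ≈ 58.9 rad/s

Here I = MR², so the shape factor k = I/(MR²) = 1.
Rolling without slipping gives ω = v/R, so the total kinetic energy is ½Mv² + ½Iω² = ½(1+k)Mv² = Mv².
Energy conservation Mgh = ½(1+k)Mv² gives v = √(2gh/(1+k)) = √(2 × 10 × 1.75 / 2) = 4.183 m/s.
Then ω = v/R = 4.183 / 0.071 ≈ 58.9 rad/s.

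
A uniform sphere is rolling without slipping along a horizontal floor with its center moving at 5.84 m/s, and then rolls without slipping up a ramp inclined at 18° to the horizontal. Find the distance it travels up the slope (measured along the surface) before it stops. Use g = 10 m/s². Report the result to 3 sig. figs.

Here I = (2/5)MR², so the shape factor k = I/(MR²) = 0.4.
Pure rolling means v = ωR; then KE = ½Mv² + ½I(v/R)² = ½(1+k)Mv² = (7/10)Mv².
Setting this equal to Mgh gives the vertical rise h = (1+k)v₀²/(2g) = 1.4×5.84²/(2×10) = 2.387 m.
Along the incline, d = h/sinθ = 2.387/sin18° ≈ 7.73 m.

d ≈ 7.73 m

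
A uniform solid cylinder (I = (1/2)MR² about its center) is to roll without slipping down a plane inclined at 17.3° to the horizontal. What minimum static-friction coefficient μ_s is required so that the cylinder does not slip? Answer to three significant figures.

μ_min ≈ 0.104

For this body I = (1/2)MR², i.e. k = I/(MR²) = 0.5.
Newton's second law down the slope: Mg sinθ − f = Ma. The torque equation fR = Iα (with α = a/R) gives f = kMa.
These give a = g sinθ/(1+k) and the required friction f = kMg sinθ/(1+k).
The normal force is N = Mg cosθ, so μ_min = f/N = k tanθ/(1+k).
μ_min = 0.5 × tan17.3° / 1.5 ≈ 0.104.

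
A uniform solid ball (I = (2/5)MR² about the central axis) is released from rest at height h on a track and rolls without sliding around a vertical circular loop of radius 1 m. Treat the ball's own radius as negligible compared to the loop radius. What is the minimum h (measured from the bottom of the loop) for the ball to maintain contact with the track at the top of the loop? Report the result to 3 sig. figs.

h_min ≈ 2.70 m

The moment of inertia is (2/5)MR², giving k ≡ I/(MR²) = 0.4.
At the top of the loop, the minimum-contact condition is Mg = Mv_top²/r, so v_top² = gr.
With ω = v/R, the kinetic energy at speed v is ½(1+k)Mv² = (7/10)Mv².
Energy conservation from release (height h) to the top (height 2r): Mgh = Mg(2r) + (7/10)M·gr.
Thus h_min = 2r + (1+k)r/2 = r(2 + 1.4/2) = 1 × 2.7 ≈ 2.70 m.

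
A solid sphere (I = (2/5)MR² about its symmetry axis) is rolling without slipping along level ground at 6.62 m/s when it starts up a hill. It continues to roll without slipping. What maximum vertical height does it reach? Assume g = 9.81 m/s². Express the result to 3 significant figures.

h ≈ 3.13 m

For this body I = (2/5)MR², i.e. k = I/(MR²) = 0.4.
Pure rolling means v = ωR; then KE = ½Mv² + ½I(v/R)² = ½(1+k)Mv² = (7/10)Mv².
All of this converts to potential energy at the highest point: (7/10)Mv₀² = Mgh.
Thus h = (1+k)v₀²/(2g) = 1.4 × 6.62² / (2 × 9.81) ≈ 3.13 m.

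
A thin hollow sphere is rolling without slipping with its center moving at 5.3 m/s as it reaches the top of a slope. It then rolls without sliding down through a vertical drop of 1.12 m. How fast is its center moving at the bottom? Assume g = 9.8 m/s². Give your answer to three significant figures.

The moment of inertia is (2/3)MR², giving k ≡ I/(MR²) = 2/3.
Since it rolls without slipping, ω = v/R and KE = ½Mv² + ½Iω² = ½(1+k)Mv² = (5/6)Mv².
Conserving energy between top and bottom: (5/6)Mv² = (5/6)Mv₀² + Mgh, hence v² = v₀² + 2gh/(1+k).
v = √(5.3² + 2×9.8×1.12/1.667) = √41.26 ≈ 6.42 m/s.

v ≈ 6.42 m/s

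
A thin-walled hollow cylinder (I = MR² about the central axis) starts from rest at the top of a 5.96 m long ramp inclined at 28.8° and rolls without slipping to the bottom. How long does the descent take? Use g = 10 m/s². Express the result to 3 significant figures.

With I = MR², the ratio k = I/(MR²) is 1.
Along the incline Mg sinθ − f = Ma, and torque about the center fR = Iα = kMR²(a/R) gives f = kMa.
Hence a = g sinθ/(1+k) = 10×sin28.8°/2 = 2.409 m/s².
Starting from rest, L = ½at², so t = √(2L/a) = √(2×5.96/2.409) ≈ 2.22 s.

t ≈ 2.22 s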